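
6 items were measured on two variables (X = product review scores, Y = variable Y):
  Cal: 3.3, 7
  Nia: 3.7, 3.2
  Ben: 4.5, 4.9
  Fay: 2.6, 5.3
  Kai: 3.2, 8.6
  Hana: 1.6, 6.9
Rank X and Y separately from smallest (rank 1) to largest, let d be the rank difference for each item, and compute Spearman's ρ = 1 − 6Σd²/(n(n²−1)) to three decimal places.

Ranks of variable 1: 4, 5, 6, 2, 3, 1
Ranks of variable 2: 5, 1, 2, 3, 6, 4
d = r₁ − r₂: -1, 4, 4, -1, -3, -3
d²: 1, 16, 16, 1, 9, 9; Σd² = 52
ρ = 1 − 6·52/(6·35) = 1 − 312/210 = -0.486

-0.486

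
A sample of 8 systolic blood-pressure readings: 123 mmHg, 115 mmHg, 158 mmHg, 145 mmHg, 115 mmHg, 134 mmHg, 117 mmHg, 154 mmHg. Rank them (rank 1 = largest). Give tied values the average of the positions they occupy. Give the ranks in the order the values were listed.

Sorted (descending): 158, 154, 145, 134, 123, 117, 115, 115
The 2 values of 115 occupy positions 7–8 → average rank (7+8)/2 = 7.5.

5, 7.5, 1, 3, 7.5, 4, 6, 2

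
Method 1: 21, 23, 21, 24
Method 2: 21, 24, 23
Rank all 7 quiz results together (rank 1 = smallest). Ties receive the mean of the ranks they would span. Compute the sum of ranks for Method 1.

15

Sorted (ascending): 21, 21, 21, 23, 23, 24, 24
The 3 values of 21 occupy positions 1–3 → average rank 2.
The 2 values of 23 occupy positions 4–5 → average rank (4+5)/2 = 4.5.
The 2 values of 24 occupy positions 6–7 → average rank (6+7)/2 = 6.5.
Method 1 values → pooled ranks: 21→2, 23→4.5, 21→2, 24→6.5
Rank sum = 2 + 4.5 + 2 + 6.5 = 15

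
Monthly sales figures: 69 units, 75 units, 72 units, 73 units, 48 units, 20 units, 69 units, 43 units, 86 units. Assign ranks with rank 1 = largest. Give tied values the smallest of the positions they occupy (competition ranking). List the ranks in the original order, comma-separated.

Sorted (descending): 86, 75, 73, 72, 69, 69, 48, 43, 20
The 2 values of 69 occupy positions 5–6 → each gets rank 5.

5, 2, 4, 3, 7, 9, 5, 8, 1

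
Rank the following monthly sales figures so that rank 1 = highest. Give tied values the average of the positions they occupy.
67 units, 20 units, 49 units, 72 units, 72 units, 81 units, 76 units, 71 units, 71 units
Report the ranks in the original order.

7, 9, 8, 3.5, 3.5, 1, 2, 5.5, 5.5

Sorted (descending): 81, 76, 72, 72, 71, 71, 67, 49, 20
The 2 values of 72 occupy positions 3–4 → average rank (3+4)/2 = 3.5.
The 2 values of 71 occupy positions 5–6 → average rank (5+6)/2 = 5.5.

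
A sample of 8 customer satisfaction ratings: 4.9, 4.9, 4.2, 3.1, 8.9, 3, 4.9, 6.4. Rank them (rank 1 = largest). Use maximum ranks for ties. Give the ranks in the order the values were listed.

5, 5, 6, 7, 1, 8, 5, 2

Sorted (descending): 8.9, 6.4, 4.9, 4.9, 4.9, 4.2, 3.1, 3
The 3 values of 4.9 occupy positions 3–5 → each gets rank 5.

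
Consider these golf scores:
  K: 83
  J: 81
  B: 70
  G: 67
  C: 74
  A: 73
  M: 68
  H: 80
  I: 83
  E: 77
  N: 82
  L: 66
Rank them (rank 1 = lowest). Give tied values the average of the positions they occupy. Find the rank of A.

5

Sorted (ascending): 66, 67, 68, 70, 73, 74, 77, 80, 81, 82, 83, 83
The 2 values of 83 occupy positions 11–12 → average rank (11+12)/2 = 11.5.
A has value 73 → rank 5.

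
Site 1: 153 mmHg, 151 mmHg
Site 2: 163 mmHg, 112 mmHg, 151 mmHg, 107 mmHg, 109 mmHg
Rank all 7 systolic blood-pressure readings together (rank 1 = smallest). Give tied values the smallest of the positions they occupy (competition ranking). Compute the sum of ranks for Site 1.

10

Sorted (ascending): 107, 109, 112, 151, 151, 153, 163
The 2 values of 151 occupy positions 4–5 → each gets rank 4.
Site 1 values → pooled ranks: 153→6, 151→4
Rank sum = 6 + 4 = 10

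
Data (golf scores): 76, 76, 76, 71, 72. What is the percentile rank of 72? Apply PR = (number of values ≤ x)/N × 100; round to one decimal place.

N = 5.
Strictly below 72: 1. Equal to 72: 1.
PR = 2/5 × 100 = 40.0

40.0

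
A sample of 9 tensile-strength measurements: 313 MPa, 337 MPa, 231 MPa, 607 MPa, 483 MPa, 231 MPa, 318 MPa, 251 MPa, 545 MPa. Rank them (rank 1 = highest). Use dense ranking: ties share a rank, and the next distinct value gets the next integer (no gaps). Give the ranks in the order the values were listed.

6, 4, 8, 1, 3, 8, 5, 7, 2

Sorted (descending): 607, 545, 483, 337, 318, 313, 251, 231, 231
The 2 values of 231 share dense rank 8.
Remaining distinct values take the next consecutive integers.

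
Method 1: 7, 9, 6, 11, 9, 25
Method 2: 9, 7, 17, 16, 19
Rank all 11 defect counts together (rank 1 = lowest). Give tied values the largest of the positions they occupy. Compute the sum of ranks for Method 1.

Sorted (ascending): 6, 7, 7, 9, 9, 9, 11, 16, 17, 19, 25
The 2 values of 7 occupy positions 2–3 → each gets rank 3.
The 3 values of 9 occupy positions 4–6 → each gets rank 6.
Method 1 values → pooled ranks: 7→3, 9→6, 6→1, 11→7, 9→6, 25→11
Rank sum = 3 + 6 + 1 + 7 + 6 + 11 = 34

34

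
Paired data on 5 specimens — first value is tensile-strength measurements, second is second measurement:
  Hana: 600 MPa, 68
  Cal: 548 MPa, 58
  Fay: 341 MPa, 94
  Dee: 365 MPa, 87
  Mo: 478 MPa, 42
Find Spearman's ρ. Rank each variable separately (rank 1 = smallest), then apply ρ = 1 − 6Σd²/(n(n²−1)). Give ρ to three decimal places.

-0.600

Ranks of variable 1: 5, 4, 1, 2, 3
Ranks of variable 2: 3, 2, 5, 4, 1
d = r₁ − r₂: 2, 2, -4, -2, 2
d²: 4, 4, 16, 4, 4; Σd² = 32
ρ = 1 − 6·32/(5·24) = 1 − 192/120 = -0.600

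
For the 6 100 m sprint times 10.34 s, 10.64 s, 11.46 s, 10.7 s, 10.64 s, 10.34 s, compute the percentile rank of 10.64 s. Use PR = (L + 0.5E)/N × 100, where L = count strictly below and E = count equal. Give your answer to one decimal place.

N = 6.
Strictly below 10.64: 2. Equal to 10.64: 2.
PR = (2 + 0.5·2)/6 × 100 = 50.0

50.0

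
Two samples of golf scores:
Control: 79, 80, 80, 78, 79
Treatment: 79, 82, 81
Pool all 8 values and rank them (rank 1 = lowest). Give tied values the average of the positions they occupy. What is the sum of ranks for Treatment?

Sorted (ascending): 78, 79, 79, 79, 80, 80, 81, 82
The 3 values of 79 occupy positions 2–4 → average rank 3.
The 2 values of 80 occupy positions 5–6 → average rank (5+6)/2 = 5.5.
Treatment values → pooled ranks: 79→3, 82→8, 81→7
Rank sum = 3 + 8 + 7 = 18

18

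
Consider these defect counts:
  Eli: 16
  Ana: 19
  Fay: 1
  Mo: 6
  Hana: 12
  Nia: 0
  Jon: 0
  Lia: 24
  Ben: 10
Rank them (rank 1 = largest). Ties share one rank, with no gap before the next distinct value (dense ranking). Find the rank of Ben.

Sorted (descending): 24, 19, 16, 12, 10, 6, 1, 0, 0
The 2 values of 0 share dense rank 8.
Remaining distinct values take the next consecutive integers.
Ben has value 10 → rank 5.

5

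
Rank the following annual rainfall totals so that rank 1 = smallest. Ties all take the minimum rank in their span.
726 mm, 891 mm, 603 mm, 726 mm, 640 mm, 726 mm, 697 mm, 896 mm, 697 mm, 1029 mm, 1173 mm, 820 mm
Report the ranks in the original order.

Sorted (ascending): 603, 640, 697, 697, 726, 726, 726, 820, 891, 896, 1029, 1173
The 2 values of 697 occupy positions 3–4 → each gets rank 3.
The 3 values of 726 occupy positions 5–7 → each gets rank 5.

5, 9, 1, 5, 2, 5, 3, 10, 3, 11, 12, 8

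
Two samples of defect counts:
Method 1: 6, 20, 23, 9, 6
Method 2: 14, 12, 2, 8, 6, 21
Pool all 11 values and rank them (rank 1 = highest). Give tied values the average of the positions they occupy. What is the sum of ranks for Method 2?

38

Sorted (descending): 23, 21, 20, 14, 12, 9, 8, 6, 6, 6, 2
The 3 values of 6 occupy positions 8–10 → average rank 9.
Method 2 values → pooled ranks: 14→4, 12→5, 2→11, 8→7, 6→9, 21→2
Rank sum = 4 + 5 + 11 + 7 + 9 + 2 = 38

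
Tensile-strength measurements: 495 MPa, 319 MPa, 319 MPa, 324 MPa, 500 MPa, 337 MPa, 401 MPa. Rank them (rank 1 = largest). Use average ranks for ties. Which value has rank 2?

Sorted (descending): 500, 495, 401, 337, 324, 319, 319
The 2 values of 319 occupy positions 6–7 → average rank (6+7)/2 = 6.5.
Rank 2 → value 495.

495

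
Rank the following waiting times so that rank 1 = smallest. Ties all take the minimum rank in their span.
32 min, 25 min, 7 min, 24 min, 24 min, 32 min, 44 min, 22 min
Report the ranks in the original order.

Sorted (ascending): 7, 22, 24, 24, 25, 32, 32, 44
The 2 values of 24 occupy positions 3–4 → each gets rank 3.
The 2 values of 32 occupy positions 6–7 → each gets rank 6.

6, 5, 1, 3, 3, 6, 8, 2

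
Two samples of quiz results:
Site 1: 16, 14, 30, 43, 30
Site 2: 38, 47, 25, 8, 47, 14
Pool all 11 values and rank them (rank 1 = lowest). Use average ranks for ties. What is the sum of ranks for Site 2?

Sorted (ascending): 8, 14, 14, 16, 25, 30, 30, 38, 43, 47, 47
The 2 values of 14 occupy positions 2–3 → average rank (2+3)/2 = 2.5.
The 2 values of 30 occupy positions 6–7 → average rank (6+7)/2 = 6.5.
The 2 values of 47 occupy positions 10–11 → average rank (10+11)/2 = 10.5.
Site 2 values → pooled ranks: 38→8, 47→10.5, 25→5, 8→1, 47→10.5, 14→2.5
Rank sum = 8 + 10.5 + 5 + 1 + 10.5 + 2.5 = 37.5

37.5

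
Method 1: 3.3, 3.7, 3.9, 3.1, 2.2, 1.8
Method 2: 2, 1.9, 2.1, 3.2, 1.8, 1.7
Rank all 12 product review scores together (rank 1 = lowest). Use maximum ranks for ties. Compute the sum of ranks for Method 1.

51

Sorted (ascending): 1.7, 1.8, 1.8, 1.9, 2, 2.1, 2.2, 3.1, 3.2, 3.3, 3.7, 3.9
The 2 values of 1.8 occupy positions 2–3 → each gets rank 3.
Method 1 values → pooled ranks: 3.3→10, 3.7→11, 3.9→12, 3.1→8, 2.2→7, 1.8→3
Rank sum = 10 + 11 + 12 + 8 + 7 + 3 = 51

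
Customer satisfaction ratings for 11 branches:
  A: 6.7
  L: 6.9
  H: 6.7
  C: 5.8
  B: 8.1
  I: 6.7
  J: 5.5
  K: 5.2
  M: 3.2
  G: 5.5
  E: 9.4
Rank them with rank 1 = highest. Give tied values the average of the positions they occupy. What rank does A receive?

Sorted (descending): 9.4, 8.1, 6.9, 6.7, 6.7, 6.7, 5.8, 5.5, 5.5, 5.2, 3.2
The 3 values of 6.7 occupy positions 4–6 → average rank 5.
The 2 values of 5.5 occupy positions 8–9 → average rank (8+9)/2 = 8.5.
A has value 6.7 → rank 5.

5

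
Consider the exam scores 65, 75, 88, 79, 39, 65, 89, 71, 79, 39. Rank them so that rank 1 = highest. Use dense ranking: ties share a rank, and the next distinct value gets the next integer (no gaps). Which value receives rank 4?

75

Sorted (descending): 89, 88, 79, 79, 75, 71, 65, 65, 39, 39
The 2 values of 79 share dense rank 3.
The 2 values of 65 share dense rank 6.
The 2 values of 39 share dense rank 7.
Remaining distinct values take the next consecutive integers.
Rank 4 → value 75.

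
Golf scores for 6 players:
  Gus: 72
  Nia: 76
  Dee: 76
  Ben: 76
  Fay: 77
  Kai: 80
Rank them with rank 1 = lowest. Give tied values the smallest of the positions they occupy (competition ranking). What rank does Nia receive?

Sorted (ascending): 72, 76, 76, 76, 77, 80
The 3 values of 76 occupy positions 2–4 → each gets rank 2.
Nia has value 76 → rank 2.

2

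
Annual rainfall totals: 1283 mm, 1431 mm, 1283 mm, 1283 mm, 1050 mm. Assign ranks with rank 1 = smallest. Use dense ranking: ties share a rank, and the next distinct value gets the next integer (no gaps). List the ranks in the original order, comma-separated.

Sorted (ascending): 1050, 1283, 1283, 1283, 1431
The 3 values of 1283 share dense rank 2.
Remaining distinct values take the next consecutive integers.

2, 3, 2, 2, 1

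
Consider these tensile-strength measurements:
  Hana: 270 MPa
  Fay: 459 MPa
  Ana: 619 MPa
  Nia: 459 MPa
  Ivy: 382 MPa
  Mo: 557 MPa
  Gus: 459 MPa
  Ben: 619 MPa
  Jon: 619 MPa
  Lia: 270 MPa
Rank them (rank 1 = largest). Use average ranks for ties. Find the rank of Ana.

2

Sorted (descending): 619, 619, 619, 557, 459, 459, 459, 382, 270, 270
The 3 values of 619 occupy positions 1–3 → average rank 2.
The 3 values of 459 occupy positions 5–7 → average rank 6.
The 2 values of 270 occupy positions 9–10 → average rank (9+10)/2 = 9.5.
Ana has value 619 MPa → rank 2.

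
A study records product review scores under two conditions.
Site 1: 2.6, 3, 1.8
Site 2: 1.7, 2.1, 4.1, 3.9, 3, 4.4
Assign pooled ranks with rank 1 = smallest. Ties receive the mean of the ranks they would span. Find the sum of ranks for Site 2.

33.5

Sorted (ascending): 1.7, 1.8, 2.1, 2.6, 3, 3, 3.9, 4.1, 4.4
The 2 values of 3 occupy positions 5–6 → average rank (5+6)/2 = 5.5.
Site 2 values → pooled ranks: 1.7→1, 2.1→3, 4.1→8, 3.9→7, 3→5.5, 4.4→9
Rank sum = 1 + 3 + 8 + 7 + 5.5 + 9 = 33.5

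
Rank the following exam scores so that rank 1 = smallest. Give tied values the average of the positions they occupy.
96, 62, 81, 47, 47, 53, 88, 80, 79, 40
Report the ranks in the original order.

Sorted (ascending): 40, 47, 47, 53, 62, 79, 80, 81, 88, 96
The 2 values of 47 occupy positions 2–3 → average rank (2+3)/2 = 2.5.

10, 5, 8, 2.5, 2.5, 4, 9, 7, 6, 1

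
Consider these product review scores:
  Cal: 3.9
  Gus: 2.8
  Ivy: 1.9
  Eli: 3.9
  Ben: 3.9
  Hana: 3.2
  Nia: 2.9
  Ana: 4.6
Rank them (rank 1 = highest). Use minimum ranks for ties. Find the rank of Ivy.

8

Sorted (descending): 4.6, 3.9, 3.9, 3.9, 3.2, 2.9, 2.8, 1.9
The 3 values of 3.9 occupy positions 2–4 → each gets rank 2.
Ivy has value 1.9 → rank 8.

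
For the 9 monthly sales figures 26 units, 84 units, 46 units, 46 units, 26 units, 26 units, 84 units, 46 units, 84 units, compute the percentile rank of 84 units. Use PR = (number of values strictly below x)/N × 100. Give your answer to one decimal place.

66.7

N = 9.
Strictly below 84: 6. Equal to 84: 3.
PR = 6/9 × 100 = 66.7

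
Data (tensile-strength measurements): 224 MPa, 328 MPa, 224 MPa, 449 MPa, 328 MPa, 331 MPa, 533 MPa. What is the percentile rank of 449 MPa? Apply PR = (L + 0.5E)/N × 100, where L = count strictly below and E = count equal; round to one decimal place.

N = 7.
Strictly below 449: 5. Equal to 449: 1.
PR = (5 + 0.5·1)/7 × 100 = 78.6

78.6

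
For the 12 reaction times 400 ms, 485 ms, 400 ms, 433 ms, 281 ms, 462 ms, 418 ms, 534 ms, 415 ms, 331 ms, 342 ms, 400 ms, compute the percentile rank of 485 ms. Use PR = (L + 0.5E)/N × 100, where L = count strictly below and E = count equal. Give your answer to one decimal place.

87.5

N = 12.
Strictly below 485: 10. Equal to 485: 1.
PR = (10 + 0.5·1)/12 × 100 = 87.5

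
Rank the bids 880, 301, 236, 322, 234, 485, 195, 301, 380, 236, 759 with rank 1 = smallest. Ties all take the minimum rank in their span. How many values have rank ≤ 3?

4

Sorted (ascending): 195, 234, 236, 236, 301, 301, 322, 380, 485, 759, 880
The 2 values of 236 occupy positions 3–4 → each gets rank 3.
The 2 values of 301 occupy positions 5–6 → each gets rank 5.
Ranks ≤ 3: {1, 2, 3, 3} → 4 values.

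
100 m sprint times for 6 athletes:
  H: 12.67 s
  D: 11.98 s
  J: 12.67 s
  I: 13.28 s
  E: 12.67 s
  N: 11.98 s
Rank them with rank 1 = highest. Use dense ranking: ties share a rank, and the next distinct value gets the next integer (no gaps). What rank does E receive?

2

Sorted (descending): 13.28, 12.67, 12.67, 12.67, 11.98, 11.98
The 3 values of 12.67 share dense rank 2.
The 2 values of 11.98 share dense rank 3.
Remaining distinct values take the next consecutive integers.
E has value 12.67 s → rank 2.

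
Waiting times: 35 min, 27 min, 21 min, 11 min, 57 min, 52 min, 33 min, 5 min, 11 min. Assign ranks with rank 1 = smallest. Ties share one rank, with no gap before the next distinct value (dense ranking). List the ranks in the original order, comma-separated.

Sorted (ascending): 5, 11, 11, 21, 27, 33, 35, 52, 57
The 2 values of 11 share dense rank 2.
Remaining distinct values take the next consecutive integers.

6, 4, 3, 2, 8, 7, 5, 1, 2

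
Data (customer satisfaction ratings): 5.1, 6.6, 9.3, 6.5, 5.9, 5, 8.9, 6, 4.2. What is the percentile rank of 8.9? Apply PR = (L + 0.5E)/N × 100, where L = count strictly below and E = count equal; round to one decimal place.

83.3

N = 9.
Strictly below 8.9: 7. Equal to 8.9: 1.
PR = (7 + 0.5·1)/9 × 100 = 83.3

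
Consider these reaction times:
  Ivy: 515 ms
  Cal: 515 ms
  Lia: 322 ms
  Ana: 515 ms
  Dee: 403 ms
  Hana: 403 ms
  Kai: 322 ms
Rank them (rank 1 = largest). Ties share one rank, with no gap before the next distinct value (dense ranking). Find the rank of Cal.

Sorted (descending): 515, 515, 515, 403, 403, 322, 322
The 3 values of 515 share dense rank 1.
The 2 values of 403 share dense rank 2.
The 2 values of 322 share dense rank 3.
Cal has value 515 ms → rank 1.

1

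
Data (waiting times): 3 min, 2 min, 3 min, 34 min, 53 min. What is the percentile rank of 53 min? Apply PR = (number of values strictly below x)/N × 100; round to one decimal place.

N = 5.
Strictly below 53: 4. Equal to 53: 1.
PR = 4/5 × 100 = 80.0

80.0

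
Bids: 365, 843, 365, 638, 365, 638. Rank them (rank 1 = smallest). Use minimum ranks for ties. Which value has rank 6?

843

Sorted (ascending): 365, 365, 365, 638, 638, 843
The 3 values of 365 occupy positions 1–3 → each gets rank 1.
The 2 values of 638 occupy positions 4–5 → each gets rank 4.
Rank 6 → value 843.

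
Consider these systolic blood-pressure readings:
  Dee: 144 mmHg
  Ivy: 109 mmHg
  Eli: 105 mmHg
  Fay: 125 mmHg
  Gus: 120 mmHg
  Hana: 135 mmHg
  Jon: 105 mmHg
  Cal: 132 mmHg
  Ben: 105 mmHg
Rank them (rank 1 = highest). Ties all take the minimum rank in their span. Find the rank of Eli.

7

Sorted (descending): 144, 135, 132, 125, 120, 109, 105, 105, 105
The 3 values of 105 occupy positions 7–9 → each gets rank 7.
Eli has value 105 mmHg → rank 7.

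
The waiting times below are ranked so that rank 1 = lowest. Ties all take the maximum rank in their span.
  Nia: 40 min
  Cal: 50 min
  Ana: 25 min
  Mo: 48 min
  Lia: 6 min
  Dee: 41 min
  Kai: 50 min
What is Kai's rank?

7

Sorted (ascending): 6, 25, 40, 41, 48, 50, 50
The 2 values of 50 occupy positions 6–7 → each gets rank 7.
Kai has value 50 min → rank 7.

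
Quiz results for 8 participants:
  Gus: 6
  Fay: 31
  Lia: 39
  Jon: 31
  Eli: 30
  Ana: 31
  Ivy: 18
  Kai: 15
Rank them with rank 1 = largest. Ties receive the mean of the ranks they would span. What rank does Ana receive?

3

Sorted (descending): 39, 31, 31, 31, 30, 18, 15, 6
The 3 values of 31 occupy positions 2–4 → average rank 3.
Ana has value 31 → rank 3.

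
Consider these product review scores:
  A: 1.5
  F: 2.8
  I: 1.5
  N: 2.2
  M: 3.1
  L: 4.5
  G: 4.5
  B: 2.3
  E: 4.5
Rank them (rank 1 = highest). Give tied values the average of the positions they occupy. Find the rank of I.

Sorted (descending): 4.5, 4.5, 4.5, 3.1, 2.8, 2.3, 2.2, 1.5, 1.5
The 3 values of 4.5 occupy positions 1–3 → average rank 2.
The 2 values of 1.5 occupy positions 8–9 → average rank (8+9)/2 = 8.5.
I has value 1.5 → rank 8.5.

8.5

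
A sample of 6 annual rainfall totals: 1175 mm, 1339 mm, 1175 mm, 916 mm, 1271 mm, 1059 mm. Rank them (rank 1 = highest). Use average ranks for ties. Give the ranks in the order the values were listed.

Sorted (descending): 1339, 1271, 1175, 1175, 1059, 916
The 2 values of 1175 occupy positions 3–4 → average rank (3+4)/2 = 3.5.

3.5, 1, 3.5, 6, 2, 5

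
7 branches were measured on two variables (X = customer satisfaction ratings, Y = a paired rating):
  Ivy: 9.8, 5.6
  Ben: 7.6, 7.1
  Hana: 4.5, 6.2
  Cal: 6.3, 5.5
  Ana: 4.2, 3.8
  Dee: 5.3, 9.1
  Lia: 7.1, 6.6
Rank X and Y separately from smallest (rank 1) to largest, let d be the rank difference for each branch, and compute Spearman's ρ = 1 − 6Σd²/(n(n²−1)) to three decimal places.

Ranks of variable 1: 7, 6, 2, 4, 1, 3, 5
Ranks of variable 2: 3, 6, 4, 2, 1, 7, 5
d = r₁ − r₂: 4, 0, -2, 2, 0, -4, 0
d²: 16, 0, 4, 4, 0, 16, 0; Σd² = 40
ρ = 1 − 6·40/(7·48) = 1 − 240/336 = 0.286

0.286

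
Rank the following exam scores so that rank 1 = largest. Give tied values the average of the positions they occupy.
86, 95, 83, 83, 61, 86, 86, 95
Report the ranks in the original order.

Sorted (descending): 95, 95, 86, 86, 86, 83, 83, 61
The 2 values of 95 occupy positions 1–2 → average rank (1+2)/2 = 1.5.
The 3 values of 86 occupy positions 3–5 → average rank 4.
The 2 values of 83 occupy positions 6–7 → average rank (6+7)/2 = 6.5.

4, 1.5, 6.5, 6.5, 8, 4, 4, 1.5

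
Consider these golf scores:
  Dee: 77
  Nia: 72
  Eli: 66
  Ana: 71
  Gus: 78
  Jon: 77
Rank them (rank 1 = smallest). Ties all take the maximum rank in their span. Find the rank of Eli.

Sorted (ascending): 66, 71, 72, 77, 77, 78
The 2 values of 77 occupy positions 4–5 → each gets rank 5.
Eli has value 66 → rank 1.

1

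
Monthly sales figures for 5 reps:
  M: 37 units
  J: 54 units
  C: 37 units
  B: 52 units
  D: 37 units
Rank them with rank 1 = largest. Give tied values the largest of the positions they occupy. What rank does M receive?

Sorted (descending): 54, 52, 37, 37, 37
The 3 values of 37 occupy positions 3–5 → each gets rank 5.
M has value 37 units → rank 5.

5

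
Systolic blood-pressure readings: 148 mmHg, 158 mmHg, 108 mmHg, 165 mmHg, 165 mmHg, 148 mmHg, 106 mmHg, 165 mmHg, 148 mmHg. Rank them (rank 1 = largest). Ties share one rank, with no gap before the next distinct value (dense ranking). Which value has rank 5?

106

Sorted (descending): 165, 165, 165, 158, 148, 148, 148, 108, 106
The 3 values of 165 share dense rank 1.
The 3 values of 148 share dense rank 3.
Remaining distinct values take the next consecutive integers.
Rank 5 → value 106.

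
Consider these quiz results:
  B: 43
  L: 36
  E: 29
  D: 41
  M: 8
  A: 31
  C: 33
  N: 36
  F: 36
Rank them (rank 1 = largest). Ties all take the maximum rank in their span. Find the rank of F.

5

Sorted (descending): 43, 41, 36, 36, 36, 33, 31, 29, 8
The 3 values of 36 occupy positions 3–5 → each gets rank 5.
F has value 36 → rank 5.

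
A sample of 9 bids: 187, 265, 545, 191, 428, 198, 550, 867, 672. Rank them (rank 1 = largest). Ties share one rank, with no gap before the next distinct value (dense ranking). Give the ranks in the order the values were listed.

9, 6, 4, 8, 5, 7, 3, 1, 2

Sorted (descending): 867, 672, 550, 545, 428, 265, 198, 191, 187
No ties — each value takes its position as its rank.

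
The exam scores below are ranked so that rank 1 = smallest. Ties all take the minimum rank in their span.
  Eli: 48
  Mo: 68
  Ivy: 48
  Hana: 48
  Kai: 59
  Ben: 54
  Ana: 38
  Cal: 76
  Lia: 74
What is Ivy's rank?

2

Sorted (ascending): 38, 48, 48, 48, 54, 59, 68, 74, 76
The 3 values of 48 occupy positions 2–4 → each gets rank 2.
Ivy has value 48 → rank 2.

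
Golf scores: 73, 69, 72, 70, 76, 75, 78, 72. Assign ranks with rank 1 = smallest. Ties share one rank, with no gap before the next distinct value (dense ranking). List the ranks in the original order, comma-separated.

Sorted (ascending): 69, 70, 72, 72, 73, 75, 76, 78
The 2 values of 72 share dense rank 3.
Remaining distinct values take the next consecutive integers.

4, 1, 3, 2, 6, 5, 7, 3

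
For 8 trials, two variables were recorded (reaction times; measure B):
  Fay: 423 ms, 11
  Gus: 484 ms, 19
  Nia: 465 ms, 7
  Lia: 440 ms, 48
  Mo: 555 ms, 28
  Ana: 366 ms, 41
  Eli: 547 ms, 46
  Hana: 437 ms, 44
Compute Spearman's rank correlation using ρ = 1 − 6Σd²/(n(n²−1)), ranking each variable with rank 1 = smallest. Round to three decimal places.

0.024

Ranks of variable 1: 2, 6, 5, 4, 8, 1, 7, 3
Ranks of variable 2: 2, 3, 1, 8, 4, 5, 7, 6
d = r₁ − r₂: 0, 3, 4, -4, 4, -4, 0, -3
d²: 0, 9, 16, 16, 16, 16, 0, 9; Σd² = 82
ρ = 1 − 6·82/(8·63) = 1 − 492/504 = 0.024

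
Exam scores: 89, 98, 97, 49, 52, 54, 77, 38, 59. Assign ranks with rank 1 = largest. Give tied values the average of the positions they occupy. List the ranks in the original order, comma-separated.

3, 1, 2, 8, 7, 6, 4, 9, 5

Sorted (descending): 98, 97, 89, 77, 59, 54, 52, 49, 38
No ties — each value takes its position as its rank.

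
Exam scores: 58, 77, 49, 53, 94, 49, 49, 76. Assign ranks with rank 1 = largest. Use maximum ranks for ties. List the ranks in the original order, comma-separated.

4, 2, 8, 5, 1, 8, 8, 3

Sorted (descending): 94, 77, 76, 58, 53, 49, 49, 49
The 3 values of 49 occupy positions 6–8 → each gets rank 8.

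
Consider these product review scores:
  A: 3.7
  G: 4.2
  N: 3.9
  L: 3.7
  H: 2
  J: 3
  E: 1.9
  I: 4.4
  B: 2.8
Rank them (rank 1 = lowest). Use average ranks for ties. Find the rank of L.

Sorted (ascending): 1.9, 2, 2.8, 3, 3.7, 3.7, 3.9, 4.2, 4.4
The 2 values of 3.7 occupy positions 5–6 → average rank (5+6)/2 = 5.5.
L has value 3.7 → rank 5.5.

5.5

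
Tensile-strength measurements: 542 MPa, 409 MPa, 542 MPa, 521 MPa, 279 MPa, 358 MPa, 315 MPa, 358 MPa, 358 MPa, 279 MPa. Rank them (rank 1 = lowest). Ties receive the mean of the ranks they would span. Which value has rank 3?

315

Sorted (ascending): 279, 279, 315, 358, 358, 358, 409, 521, 542, 542
The 2 values of 279 occupy positions 1–2 → average rank (1+2)/2 = 1.5.
The 3 values of 358 occupy positions 4–6 → average rank 5.
The 2 values of 542 occupy positions 9–10 → average rank (9+10)/2 = 9.5.
Rank 3 → value 315.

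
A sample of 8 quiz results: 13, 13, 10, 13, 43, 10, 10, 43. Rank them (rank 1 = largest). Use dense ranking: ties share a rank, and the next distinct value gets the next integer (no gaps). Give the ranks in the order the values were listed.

2, 2, 3, 2, 1, 3, 3, 1

Sorted (descending): 43, 43, 13, 13, 13, 10, 10, 10
The 2 values of 43 share dense rank 1.
The 3 values of 13 share dense rank 2.
The 3 values of 10 share dense rank 3.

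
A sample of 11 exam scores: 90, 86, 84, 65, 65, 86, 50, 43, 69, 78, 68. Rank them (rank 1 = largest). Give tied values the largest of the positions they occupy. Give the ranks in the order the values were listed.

1, 3, 4, 9, 9, 3, 10, 11, 6, 5, 7

Sorted (descending): 90, 86, 86, 84, 78, 69, 68, 65, 65, 50, 43
The 2 values of 86 occupy positions 2–3 → each gets rank 3.
The 2 values of 65 occupy positions 8–9 → each gets rank 9.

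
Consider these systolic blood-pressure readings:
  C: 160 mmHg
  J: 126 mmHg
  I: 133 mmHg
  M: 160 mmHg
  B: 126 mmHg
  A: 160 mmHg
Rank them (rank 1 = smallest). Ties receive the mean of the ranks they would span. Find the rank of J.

1.5

Sorted (ascending): 126, 126, 133, 160, 160, 160
The 2 values of 126 occupy positions 1–2 → average rank (1+2)/2 = 1.5.
The 3 values of 160 occupy positions 4–6 → average rank 5.
J has value 126 mmHg → rank 1.5.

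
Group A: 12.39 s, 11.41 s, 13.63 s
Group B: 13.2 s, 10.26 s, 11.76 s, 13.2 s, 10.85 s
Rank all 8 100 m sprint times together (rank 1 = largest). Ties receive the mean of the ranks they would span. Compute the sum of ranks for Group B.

25

Sorted (descending): 13.63, 13.2, 13.2, 12.39, 11.76, 11.41, 10.85, 10.26
The 2 values of 13.2 occupy positions 2–3 → average rank (2+3)/2 = 2.5.
Group B values → pooled ranks: 13.2→2.5, 10.26→8, 11.76→5, 13.2→2.5, 10.85→7
Rank sum = 2.5 + 8 + 5 + 2.5 + 7 = 25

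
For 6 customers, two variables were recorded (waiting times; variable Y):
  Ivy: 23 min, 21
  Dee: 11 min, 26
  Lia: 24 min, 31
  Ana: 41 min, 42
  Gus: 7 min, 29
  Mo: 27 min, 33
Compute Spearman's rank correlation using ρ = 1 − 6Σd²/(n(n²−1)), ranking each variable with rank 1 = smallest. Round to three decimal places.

0.771

Ranks of variable 1: 3, 2, 4, 6, 1, 5
Ranks of variable 2: 1, 2, 4, 6, 3, 5
d = r₁ − r₂: 2, 0, 0, 0, -2, 0
d²: 4, 0, 0, 0, 4, 0; Σd² = 8
ρ = 1 − 6·8/(6·35) = 1 − 48/210 = 0.771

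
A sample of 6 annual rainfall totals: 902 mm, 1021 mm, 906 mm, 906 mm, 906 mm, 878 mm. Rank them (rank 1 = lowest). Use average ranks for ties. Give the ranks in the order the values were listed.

2, 6, 4, 4, 4, 1

Sorted (ascending): 878, 902, 906, 906, 906, 1021
The 3 values of 906 occupy positions 3–5 → average rank 4.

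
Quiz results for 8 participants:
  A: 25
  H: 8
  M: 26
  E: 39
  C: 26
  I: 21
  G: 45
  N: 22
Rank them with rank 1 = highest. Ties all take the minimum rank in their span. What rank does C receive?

3

Sorted (descending): 45, 39, 26, 26, 25, 22, 21, 8
The 2 values of 26 occupy positions 3–4 → each gets rank 3.
C has value 26 → rank 3.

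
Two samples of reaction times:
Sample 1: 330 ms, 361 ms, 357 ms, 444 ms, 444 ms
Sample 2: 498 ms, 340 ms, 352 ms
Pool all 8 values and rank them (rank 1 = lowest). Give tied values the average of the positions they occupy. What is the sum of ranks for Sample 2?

13

Sorted (ascending): 330, 340, 352, 357, 361, 444, 444, 498
The 2 values of 444 occupy positions 6–7 → average rank (6+7)/2 = 6.5.
Sample 2 values → pooled ranks: 498→8, 340→2, 352→3
Rank sum = 8 + 2 + 3 = 13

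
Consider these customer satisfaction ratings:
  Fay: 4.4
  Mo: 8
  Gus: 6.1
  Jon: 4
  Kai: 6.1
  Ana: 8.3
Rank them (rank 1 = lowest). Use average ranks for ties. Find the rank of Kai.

Sorted (ascending): 4, 4.4, 6.1, 6.1, 8, 8.3
The 2 values of 6.1 occupy positions 3–4 → average rank (3+4)/2 = 3.5.
Kai has value 6.1 → rank 3.5.

3.5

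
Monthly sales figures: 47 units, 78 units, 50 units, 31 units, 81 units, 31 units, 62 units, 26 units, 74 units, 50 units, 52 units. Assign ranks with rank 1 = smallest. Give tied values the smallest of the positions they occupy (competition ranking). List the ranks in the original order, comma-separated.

4, 10, 5, 2, 11, 2, 8, 1, 9, 5, 7

Sorted (ascending): 26, 31, 31, 47, 50, 50, 52, 62, 74, 78, 81
The 2 values of 31 occupy positions 2–3 → each gets rank 2.
The 2 values of 50 occupy positions 5–6 → each gets rank 5.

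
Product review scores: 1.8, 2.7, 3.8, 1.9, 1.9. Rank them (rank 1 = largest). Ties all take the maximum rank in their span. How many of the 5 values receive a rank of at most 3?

2

Sorted (descending): 3.8, 2.7, 1.9, 1.9, 1.8
The 2 values of 1.9 occupy positions 3–4 → each gets rank 4.
Ranks ≤ 3: {1, 2} → 2 values.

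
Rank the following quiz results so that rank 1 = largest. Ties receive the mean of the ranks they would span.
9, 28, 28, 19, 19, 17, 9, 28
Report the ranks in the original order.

7.5, 2, 2, 4.5, 4.5, 6, 7.5, 2

Sorted (descending): 28, 28, 28, 19, 19, 17, 9, 9
The 3 values of 28 occupy positions 1–3 → average rank 2.
The 2 values of 19 occupy positions 4–5 → average rank (4+5)/2 = 4.5.
The 2 values of 9 occupy positions 7–8 → average rank (7+8)/2 = 7.5.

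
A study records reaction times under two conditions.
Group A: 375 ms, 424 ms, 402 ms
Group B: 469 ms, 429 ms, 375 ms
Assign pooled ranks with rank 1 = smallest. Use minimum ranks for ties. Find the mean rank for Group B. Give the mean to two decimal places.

4.00

Sorted (ascending): 375, 375, 402, 424, 429, 469
The 2 values of 375 occupy positions 1–2 → each gets rank 1.
Group B values → pooled ranks: 469→6, 429→5, 375→1
Mean rank = (6 + 5 + 1) / 3 = 4.00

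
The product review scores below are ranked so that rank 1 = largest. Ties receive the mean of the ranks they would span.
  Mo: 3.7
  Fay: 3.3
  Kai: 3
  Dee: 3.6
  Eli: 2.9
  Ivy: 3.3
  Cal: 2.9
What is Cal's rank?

6.5

Sorted (descending): 3.7, 3.6, 3.3, 3.3, 3, 2.9, 2.9
The 2 values of 3.3 occupy positions 3–4 → average rank (3+4)/2 = 3.5.
The 2 values of 2.9 occupy positions 6–7 → average rank (6+7)/2 = 6.5.
Cal has value 2.9 → rank 6.5.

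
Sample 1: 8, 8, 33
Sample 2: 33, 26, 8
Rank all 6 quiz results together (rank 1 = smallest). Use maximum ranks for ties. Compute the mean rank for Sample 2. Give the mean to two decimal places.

4.33

Sorted (ascending): 8, 8, 8, 26, 33, 33
The 3 values of 8 occupy positions 1–3 → each gets rank 3.
The 2 values of 33 occupy positions 5–6 → each gets rank 6.
Sample 2 values → pooled ranks: 33→6, 26→4, 8→3
Mean rank = (6 + 4 + 3) / 3 = 4.33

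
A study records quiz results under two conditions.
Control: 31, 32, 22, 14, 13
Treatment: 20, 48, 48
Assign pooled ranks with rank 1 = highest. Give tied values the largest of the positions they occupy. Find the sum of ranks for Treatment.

Sorted (descending): 48, 48, 32, 31, 22, 20, 14, 13
The 2 values of 48 occupy positions 1–2 → each gets rank 2.
Treatment values → pooled ranks: 20→6, 48→2, 48→2
Rank sum = 6 + 2 + 2 = 10

10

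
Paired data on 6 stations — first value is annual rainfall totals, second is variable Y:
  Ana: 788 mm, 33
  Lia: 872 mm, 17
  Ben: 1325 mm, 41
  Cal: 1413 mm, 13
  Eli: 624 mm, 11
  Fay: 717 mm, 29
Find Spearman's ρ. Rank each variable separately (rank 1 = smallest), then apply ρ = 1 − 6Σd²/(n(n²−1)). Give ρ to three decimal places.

0.257

Ranks of variable 1: 3, 4, 5, 6, 1, 2
Ranks of variable 2: 5, 3, 6, 2, 1, 4
d = r₁ − r₂: -2, 1, -1, 4, 0, -2
d²: 4, 1, 1, 16, 0, 4; Σd² = 26
ρ = 1 − 6·26/(6·35) = 1 − 156/210 = 0.257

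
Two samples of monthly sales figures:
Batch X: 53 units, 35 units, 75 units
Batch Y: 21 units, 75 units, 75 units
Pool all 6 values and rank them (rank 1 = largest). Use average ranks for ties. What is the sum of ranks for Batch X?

11

Sorted (descending): 75, 75, 75, 53, 35, 21
The 3 values of 75 occupy positions 1–3 → average rank 2.
Batch X values → pooled ranks: 53→4, 35→5, 75→2
Rank sum = 4 + 5 + 2 = 11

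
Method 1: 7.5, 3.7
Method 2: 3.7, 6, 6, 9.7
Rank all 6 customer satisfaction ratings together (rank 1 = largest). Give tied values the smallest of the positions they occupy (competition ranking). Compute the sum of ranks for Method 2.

12

Sorted (descending): 9.7, 7.5, 6, 6, 3.7, 3.7
The 2 values of 6 occupy positions 3–4 → each gets rank 3.
The 2 values of 3.7 occupy positions 5–6 → each gets rank 5.
Method 2 values → pooled ranks: 3.7→5, 6→3, 6→3, 9.7→1
Rank sum = 5 + 3 + 3 + 1 = 12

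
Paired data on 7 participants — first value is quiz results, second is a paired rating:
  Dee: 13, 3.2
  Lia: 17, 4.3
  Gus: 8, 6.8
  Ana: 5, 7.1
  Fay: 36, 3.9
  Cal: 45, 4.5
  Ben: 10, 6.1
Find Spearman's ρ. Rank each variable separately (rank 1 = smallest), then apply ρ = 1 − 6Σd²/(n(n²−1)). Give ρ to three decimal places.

-0.679

Ranks of variable 1: 4, 5, 2, 1, 6, 7, 3
Ranks of variable 2: 1, 3, 6, 7, 2, 4, 5
d = r₁ − r₂: 3, 2, -4, -6, 4, 3, -2
d²: 9, 4, 16, 36, 16, 9, 4; Σd² = 94
ρ = 1 − 6·94/(7·48) = 1 − 564/336 = -0.679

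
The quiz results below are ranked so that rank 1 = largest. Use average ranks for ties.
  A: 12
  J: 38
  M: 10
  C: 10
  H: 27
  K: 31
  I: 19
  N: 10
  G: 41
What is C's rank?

8

Sorted (descending): 41, 38, 31, 27, 19, 12, 10, 10, 10
The 3 values of 10 occupy positions 7–9 → average rank 8.
C has value 10 → rank 8.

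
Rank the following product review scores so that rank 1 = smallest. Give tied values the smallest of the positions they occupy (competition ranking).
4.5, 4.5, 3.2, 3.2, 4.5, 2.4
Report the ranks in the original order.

4, 4, 2, 2, 4, 1

Sorted (ascending): 2.4, 3.2, 3.2, 4.5, 4.5, 4.5
The 2 values of 3.2 occupy positions 2–3 → each gets rank 2.
The 3 values of 4.5 occupy positions 4–6 → each gets rank 4.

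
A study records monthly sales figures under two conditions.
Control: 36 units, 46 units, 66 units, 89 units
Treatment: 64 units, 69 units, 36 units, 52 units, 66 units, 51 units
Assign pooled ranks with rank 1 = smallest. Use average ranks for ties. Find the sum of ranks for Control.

22

Sorted (ascending): 36, 36, 46, 51, 52, 64, 66, 66, 69, 89
The 2 values of 36 occupy positions 1–2 → average rank (1+2)/2 = 1.5.
The 2 values of 66 occupy positions 7–8 → average rank (7+8)/2 = 7.5.
Control values → pooled ranks: 36→1.5, 46→3, 66→7.5, 89→10
Rank sum = 1.5 + 3 + 7.5 + 10 = 22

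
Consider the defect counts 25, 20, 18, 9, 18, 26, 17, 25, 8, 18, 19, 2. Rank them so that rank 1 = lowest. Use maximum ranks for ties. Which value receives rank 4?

17

Sorted (ascending): 2, 8, 9, 17, 18, 18, 18, 19, 20, 25, 25, 26
The 3 values of 18 occupy positions 5–7 → each gets rank 7.
The 2 values of 25 occupy positions 10–11 → each gets rank 11.
Rank 4 → value 17.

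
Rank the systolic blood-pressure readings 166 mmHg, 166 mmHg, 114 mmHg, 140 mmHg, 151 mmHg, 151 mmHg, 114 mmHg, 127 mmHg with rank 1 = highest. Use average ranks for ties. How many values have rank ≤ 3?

2

Sorted (descending): 166, 166, 151, 151, 140, 127, 114, 114
The 2 values of 166 occupy positions 1–2 → average rank (1+2)/2 = 1.5.
The 2 values of 151 occupy positions 3–4 → average rank (3+4)/2 = 3.5.
The 2 values of 114 occupy positions 7–8 → average rank (7+8)/2 = 7.5.
Ranks ≤ 3: {1.5, 1.5} → 2 values.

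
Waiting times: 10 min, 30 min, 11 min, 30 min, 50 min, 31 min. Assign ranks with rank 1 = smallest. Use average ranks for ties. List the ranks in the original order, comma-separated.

Sorted (ascending): 10, 11, 30, 30, 31, 50
The 2 values of 30 occupy positions 3–4 → average rank (3+4)/2 = 3.5.

1, 3.5, 2, 3.5, 6, 5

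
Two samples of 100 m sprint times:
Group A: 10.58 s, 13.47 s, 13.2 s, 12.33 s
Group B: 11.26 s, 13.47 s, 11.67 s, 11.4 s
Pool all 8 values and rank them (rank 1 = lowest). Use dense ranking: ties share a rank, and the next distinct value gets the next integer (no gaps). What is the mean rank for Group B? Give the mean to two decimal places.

4.00

Sorted (ascending): 10.58, 11.26, 11.4, 11.67, 12.33, 13.2, 13.47, 13.47
The 2 values of 13.47 share dense rank 7.
Remaining distinct values take the next consecutive integers.
Group B values → pooled ranks: 11.26→2, 13.47→7, 11.67→4, 11.4→3
Mean rank = (2 + 7 + 4 + 3) / 4 = 4.00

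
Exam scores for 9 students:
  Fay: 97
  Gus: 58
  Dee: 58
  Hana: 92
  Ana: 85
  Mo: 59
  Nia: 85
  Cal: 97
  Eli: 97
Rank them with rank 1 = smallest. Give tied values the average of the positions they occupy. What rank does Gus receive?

Sorted (ascending): 58, 58, 59, 85, 85, 92, 97, 97, 97
The 2 values of 58 occupy positions 1–2 → average rank (1+2)/2 = 1.5.
The 2 values of 85 occupy positions 4–5 → average rank (4+5)/2 = 4.5.
The 3 values of 97 occupy positions 7–9 → average rank 8.
Gus has value 58 → rank 1.5.

1.5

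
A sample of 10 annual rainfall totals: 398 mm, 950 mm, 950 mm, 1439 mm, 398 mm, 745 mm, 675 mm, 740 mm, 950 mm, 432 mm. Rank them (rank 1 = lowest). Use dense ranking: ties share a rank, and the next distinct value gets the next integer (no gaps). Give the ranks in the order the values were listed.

1, 6, 6, 7, 1, 5, 3, 4, 6, 2

Sorted (ascending): 398, 398, 432, 675, 740, 745, 950, 950, 950, 1439
The 2 values of 398 share dense rank 1.
The 3 values of 950 share dense rank 6.
Remaining distinct values take the next consecutive integers.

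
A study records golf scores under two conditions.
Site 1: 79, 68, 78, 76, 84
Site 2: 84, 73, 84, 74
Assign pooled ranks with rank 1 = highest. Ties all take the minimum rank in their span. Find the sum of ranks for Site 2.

17

Sorted (descending): 84, 84, 84, 79, 78, 76, 74, 73, 68
The 3 values of 84 occupy positions 1–3 → each gets rank 1.
Site 2 values → pooled ranks: 84→1, 73→8, 84→1, 74→7
Rank sum = 1 + 8 + 1 + 7 = 17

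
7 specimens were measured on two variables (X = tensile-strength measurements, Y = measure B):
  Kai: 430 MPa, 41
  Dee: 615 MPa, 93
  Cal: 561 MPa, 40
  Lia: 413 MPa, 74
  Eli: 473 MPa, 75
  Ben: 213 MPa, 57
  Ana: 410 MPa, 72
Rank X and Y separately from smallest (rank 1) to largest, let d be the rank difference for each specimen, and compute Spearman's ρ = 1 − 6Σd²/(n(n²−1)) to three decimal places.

0.250

Ranks of variable 1: 4, 7, 6, 3, 5, 1, 2
Ranks of variable 2: 2, 7, 1, 5, 6, 3, 4
d = r₁ − r₂: 2, 0, 5, -2, -1, -2, -2
d²: 4, 0, 25, 4, 1, 4, 4; Σd² = 42
ρ = 1 − 6·42/(7·48) = 1 − 252/336 = 0.250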